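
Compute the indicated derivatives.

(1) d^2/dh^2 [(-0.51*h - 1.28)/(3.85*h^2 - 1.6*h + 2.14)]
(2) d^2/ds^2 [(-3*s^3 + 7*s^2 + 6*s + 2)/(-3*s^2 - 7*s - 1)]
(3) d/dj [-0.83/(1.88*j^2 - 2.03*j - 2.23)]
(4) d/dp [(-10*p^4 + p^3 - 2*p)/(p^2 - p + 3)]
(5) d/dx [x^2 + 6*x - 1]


(1) = (-(0.51*h + 1.28)*(7.7*h - 1.6)*(15.4*h - 3.2) + (11.781*h + 8.224)*(3.85*h^2 - 1.6*h + 2.14))/(3.85*h^2 - 1.6*h + 2.14)^3
(2) = 6*(77*s^3 + 24*s^2 - 21*s - 19)/(27*s^6 + 189*s^5 + 468*s^4 + 469*s^3 + 156*s^2 + 21*s + 1)
(3) = (3.1208*j - 1.6849)/(-1.88*j^2 + 2.03*j + 2.23)^2
(4) = (-20*p^5 + 31*p^4 - 122*p^3 + 11*p^2 - 6)/(p^4 - 2*p^3 + 7*p^2 - 6*p + 9)
(5) = 2*x + 6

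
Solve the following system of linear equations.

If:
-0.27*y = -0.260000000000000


Then:
y = 0.96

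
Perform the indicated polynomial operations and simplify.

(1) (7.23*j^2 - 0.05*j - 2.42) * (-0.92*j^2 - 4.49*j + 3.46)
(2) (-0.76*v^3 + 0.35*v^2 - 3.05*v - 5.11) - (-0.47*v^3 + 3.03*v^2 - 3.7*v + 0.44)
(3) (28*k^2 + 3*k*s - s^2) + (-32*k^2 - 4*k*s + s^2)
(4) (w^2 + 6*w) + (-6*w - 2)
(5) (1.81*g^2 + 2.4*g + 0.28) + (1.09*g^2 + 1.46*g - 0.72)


(1) = -6.6516*j^4 - 32.4167*j^3 + 27.4667*j^2 + 10.6928*j - 8.3732
(2) = -0.29*v^3 - 2.68*v^2 + 0.65*v - 5.55
(3) = -4*k^2 - k*s
(4) = w^2 - 2
(5) = 2.9*g^2 + 3.86*g - 0.44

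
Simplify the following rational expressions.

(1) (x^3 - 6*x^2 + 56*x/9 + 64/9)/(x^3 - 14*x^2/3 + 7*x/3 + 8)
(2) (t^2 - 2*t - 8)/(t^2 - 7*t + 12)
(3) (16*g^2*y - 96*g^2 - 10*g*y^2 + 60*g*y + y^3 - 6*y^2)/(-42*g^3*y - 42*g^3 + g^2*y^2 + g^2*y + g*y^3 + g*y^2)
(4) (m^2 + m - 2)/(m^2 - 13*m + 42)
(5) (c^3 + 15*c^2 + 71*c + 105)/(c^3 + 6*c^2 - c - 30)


(1) = (3*x^2 - 10*x - 8)/(3*x^2 - 6*x - 9)
(2) = (t + 2)/(t - 3)
(3) = (16*g^2*y - 96*g^2 - 10*g*y^2 + 60*g*y + y^3 - 6*y^2)/(-42*g^3*y - 42*g^3 + g^2*y^2 + g^2*y + g*y^3 + g*y^2)
(4) = (m^2 + m - 2)/(m^2 - 13*m + 42)
(5) = (c + 7)/(c - 2)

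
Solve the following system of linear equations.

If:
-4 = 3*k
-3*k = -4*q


Then:
k = -4/3
q = -1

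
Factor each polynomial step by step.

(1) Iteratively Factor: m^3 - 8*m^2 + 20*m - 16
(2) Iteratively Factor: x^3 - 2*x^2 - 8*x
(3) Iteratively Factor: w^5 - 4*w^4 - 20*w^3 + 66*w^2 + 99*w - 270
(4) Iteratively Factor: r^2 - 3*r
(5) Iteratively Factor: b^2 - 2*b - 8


(1) = (m - 2)*(m^2 - 6*m + 8) = (m - 4)*(m - 2)*(m - 2)
(2) = (x - 4)*(x^2 + 2*x) = (x - 4)*(x + 2)*(x)
(3) = (w + 3)*(w^4 - 7*w^3 + w^2 + 63*w - 90) = (w - 5)*(w + 3)*(w^3 - 2*w^2 - 9*w + 18) = (w - 5)*(w - 3)*(w + 3)*(w^2 + w - 6) = (w - 5)*(w - 3)*(w - 2)*(w + 3)*(w + 3)
(4) = (r - 3)*(r)
(5) = (b - 4)*(b + 2)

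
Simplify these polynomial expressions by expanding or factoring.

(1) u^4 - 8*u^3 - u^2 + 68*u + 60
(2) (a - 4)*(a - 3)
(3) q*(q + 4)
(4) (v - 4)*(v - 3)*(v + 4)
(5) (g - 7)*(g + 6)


(1) = (u - 6)*(u - 5)*(u + 1)*(u + 2)
(2) = a^2 - 7*a + 12
(3) = q^2 + 4*q
(4) = v^3 - 3*v^2 - 16*v + 48
(5) = g^2 - g - 42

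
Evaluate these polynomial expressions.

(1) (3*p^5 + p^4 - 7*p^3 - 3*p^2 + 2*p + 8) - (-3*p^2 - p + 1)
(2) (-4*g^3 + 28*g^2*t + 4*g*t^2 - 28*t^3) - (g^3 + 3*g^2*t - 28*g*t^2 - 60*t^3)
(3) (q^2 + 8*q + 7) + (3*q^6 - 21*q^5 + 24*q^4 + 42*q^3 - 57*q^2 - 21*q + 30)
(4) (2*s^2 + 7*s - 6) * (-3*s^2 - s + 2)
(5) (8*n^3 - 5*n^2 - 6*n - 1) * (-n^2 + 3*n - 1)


(1) = 3*p^5 + p^4 - 7*p^3 + 3*p + 7
(2) = -5*g^3 + 25*g^2*t + 32*g*t^2 + 32*t^3
(3) = 3*q^6 - 21*q^5 + 24*q^4 + 42*q^3 - 56*q^2 - 13*q + 37
(4) = -6*s^4 - 23*s^3 + 15*s^2 + 20*s - 12
(5) = -8*n^5 + 29*n^4 - 17*n^3 - 12*n^2 + 3*n + 1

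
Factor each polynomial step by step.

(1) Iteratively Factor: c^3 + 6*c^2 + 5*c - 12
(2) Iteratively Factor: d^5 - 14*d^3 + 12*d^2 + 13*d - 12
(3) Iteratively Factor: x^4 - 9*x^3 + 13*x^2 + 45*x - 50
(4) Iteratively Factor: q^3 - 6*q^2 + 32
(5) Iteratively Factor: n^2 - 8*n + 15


(1) = (c + 3)*(c^2 + 3*c - 4) = (c + 3)*(c + 4)*(c - 1)
(2) = (d - 1)*(d^4 + d^3 - 13*d^2 - d + 12) = (d - 3)*(d - 1)*(d^3 + 4*d^2 - d - 4) = (d - 3)*(d - 1)*(d + 1)*(d^2 + 3*d - 4) = (d - 3)*(d - 1)^2*(d + 1)*(d + 4)
(3) = (x - 1)*(x^3 - 8*x^2 + 5*x + 50) = (x - 1)*(x + 2)*(x^2 - 10*x + 25) = (x - 5)*(x - 1)*(x + 2)*(x - 5)
(4) = (q - 4)*(q^2 - 2*q - 8) = (q - 4)^2*(q + 2)
(5) = (n - 5)*(n - 3)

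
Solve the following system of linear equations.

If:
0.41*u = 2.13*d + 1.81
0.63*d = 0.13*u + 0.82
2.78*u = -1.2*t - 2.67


Then:
d = -30.73
t = 357.34
u = -155.21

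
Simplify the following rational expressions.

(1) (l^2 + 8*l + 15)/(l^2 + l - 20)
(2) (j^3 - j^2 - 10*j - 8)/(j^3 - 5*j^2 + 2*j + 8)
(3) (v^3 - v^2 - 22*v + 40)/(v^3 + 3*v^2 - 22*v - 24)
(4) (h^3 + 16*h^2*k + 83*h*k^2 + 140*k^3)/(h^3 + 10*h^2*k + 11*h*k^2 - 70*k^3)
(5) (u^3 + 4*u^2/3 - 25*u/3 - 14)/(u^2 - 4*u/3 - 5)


(1) = (l + 3)/(l - 4)
(2) = (j + 2)/(j - 2)
(3) = (v^2 + 3*v - 10)/(v^2 + 7*v + 6)
(4) = (h + 4*k)/(h - 2*k)
(5) = (3*u^2 + 13*u + 14)/(3*u + 5)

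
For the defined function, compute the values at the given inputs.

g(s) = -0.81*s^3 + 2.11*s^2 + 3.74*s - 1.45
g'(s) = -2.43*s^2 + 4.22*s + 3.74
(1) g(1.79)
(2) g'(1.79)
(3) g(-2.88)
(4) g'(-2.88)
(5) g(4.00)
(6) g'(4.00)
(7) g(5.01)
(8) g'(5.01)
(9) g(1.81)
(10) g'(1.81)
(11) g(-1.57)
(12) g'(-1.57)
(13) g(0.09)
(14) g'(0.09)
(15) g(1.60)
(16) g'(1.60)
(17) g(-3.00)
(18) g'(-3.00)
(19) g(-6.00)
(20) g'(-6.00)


(1) = 7.36
(2) = 3.51
(3) = 24.63
(4) = -28.57
(5) = -4.57
(6) = -18.26
(7) = -31.61
(8) = -36.11
(9) = 7.43
(10) = 3.42
(11) = 1.01
(12) = -8.88
(13) = -1.10
(14) = 4.10
(15) = 6.62
(16) = 4.27
(17) = 28.19
(18) = -30.79
(19) = 227.03
(20) = -109.06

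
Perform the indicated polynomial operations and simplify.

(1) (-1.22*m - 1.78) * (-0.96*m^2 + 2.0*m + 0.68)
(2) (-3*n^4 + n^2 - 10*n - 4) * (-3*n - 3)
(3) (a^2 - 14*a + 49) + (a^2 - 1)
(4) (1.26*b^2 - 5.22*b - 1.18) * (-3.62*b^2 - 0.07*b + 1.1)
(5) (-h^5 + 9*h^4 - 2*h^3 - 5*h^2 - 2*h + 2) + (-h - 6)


(1) = 1.1712*m^3 - 0.7312*m^2 - 4.3896*m - 1.2104
(2) = 9*n^5 + 9*n^4 - 3*n^3 + 27*n^2 + 42*n + 12
(3) = 2*a^2 - 14*a + 48
(4) = -4.5612*b^4 + 18.8082*b^3 + 6.023*b^2 - 5.6594*b - 1.298
(5) = -h^5 + 9*h^4 - 2*h^3 - 5*h^2 - 3*h - 4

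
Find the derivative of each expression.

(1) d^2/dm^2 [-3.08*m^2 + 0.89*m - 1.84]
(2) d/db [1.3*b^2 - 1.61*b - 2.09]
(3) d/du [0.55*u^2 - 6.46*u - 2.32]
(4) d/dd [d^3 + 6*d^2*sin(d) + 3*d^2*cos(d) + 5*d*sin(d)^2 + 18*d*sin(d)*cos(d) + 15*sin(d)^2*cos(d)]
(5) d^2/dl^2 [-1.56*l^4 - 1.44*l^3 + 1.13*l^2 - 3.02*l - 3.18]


(1) = -6.16000000000000
(2) = 2.6*b - 1.61
(3) = 1.1*u - 6.46
(4) = -3*d^2*sin(d) + 6*d^2*cos(d) + 3*d^2 + 12*d*sin(d) + 5*d*sin(2*d) + 6*d*cos(d) + 18*d*cos(2*d) - 15*sin(d)/4 + 9*sin(2*d) + 45*sin(3*d)/4 - 5*cos(2*d)/2 + 5/2
(5) = -18.72*l^2 - 8.64*l + 2.26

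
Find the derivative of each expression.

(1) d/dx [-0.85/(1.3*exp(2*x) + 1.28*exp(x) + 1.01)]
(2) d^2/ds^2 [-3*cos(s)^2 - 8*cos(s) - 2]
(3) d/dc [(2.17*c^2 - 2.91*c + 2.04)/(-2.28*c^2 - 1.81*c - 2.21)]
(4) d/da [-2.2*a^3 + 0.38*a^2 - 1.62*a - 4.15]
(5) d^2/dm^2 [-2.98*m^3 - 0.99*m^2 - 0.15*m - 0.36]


(1) = (2.21*exp(x) + 1.088)*exp(x)/(1.3*exp(2*x) + 1.28*exp(x) + 1.01)^2
(2) = 8*cos(s) + 6*cos(2*s)
(3) = (-10.5625*c^2 - 0.289*c + 10.1235)/(5.1984*c^4 + 8.2536*c^3 + 13.3537*c^2 + 8.0002*c + 4.8841)
(4) = -6.6*a^2 + 0.76*a - 1.62
(5) = -17.88*m - 1.98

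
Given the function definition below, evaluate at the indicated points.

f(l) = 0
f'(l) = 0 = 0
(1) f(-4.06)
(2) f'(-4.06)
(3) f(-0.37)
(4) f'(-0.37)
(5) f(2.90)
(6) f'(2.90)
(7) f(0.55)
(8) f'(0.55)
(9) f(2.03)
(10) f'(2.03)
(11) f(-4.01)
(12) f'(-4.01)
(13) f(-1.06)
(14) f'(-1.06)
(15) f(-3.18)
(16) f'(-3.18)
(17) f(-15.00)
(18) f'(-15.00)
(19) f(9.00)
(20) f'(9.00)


(1) = 0.00
(2) = 0.00
(3) = 0.00
(4) = 0.00
(5) = 0.00
(6) = 0.00
(7) = 0.00
(8) = 0.00
(9) = 0.00
(10) = 0.00
(11) = 0.00
(12) = 0.00
(13) = 0.00
(14) = 0.00
(15) = 0.00
(16) = 0.00
(17) = 0.00
(18) = 0.00
(19) = 0.00
(20) = 0.00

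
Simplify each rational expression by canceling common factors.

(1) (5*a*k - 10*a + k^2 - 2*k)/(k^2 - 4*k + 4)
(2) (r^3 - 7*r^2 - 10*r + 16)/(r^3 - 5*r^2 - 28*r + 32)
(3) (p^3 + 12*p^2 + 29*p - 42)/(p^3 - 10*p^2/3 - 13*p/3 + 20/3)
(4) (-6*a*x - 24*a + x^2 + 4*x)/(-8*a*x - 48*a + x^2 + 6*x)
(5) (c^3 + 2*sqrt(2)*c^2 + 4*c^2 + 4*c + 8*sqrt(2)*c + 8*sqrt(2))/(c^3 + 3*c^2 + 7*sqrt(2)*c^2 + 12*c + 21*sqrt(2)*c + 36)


(1) = (5*a + k)/(k - 2)
(2) = (r + 2)/(r + 4)
(3) = (3*p^2 + 39*p + 126)/(3*p^2 - 7*p - 20)
(4) = (-6*a*x - 24*a + x^2 + 4*x)/(-8*a*x - 48*a + x^2 + 6*x)
(5) = (c^3 + c^2*(2*sqrt(2) + 4) + c*(4 + 8*sqrt(2)) + 8*sqrt(2))/(c^3 + c^2*(3 + 7*sqrt(2)) + c*(12 + 21*sqrt(2)) + 36)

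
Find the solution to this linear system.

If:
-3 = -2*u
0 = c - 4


Then:
c = 4
u = 3/2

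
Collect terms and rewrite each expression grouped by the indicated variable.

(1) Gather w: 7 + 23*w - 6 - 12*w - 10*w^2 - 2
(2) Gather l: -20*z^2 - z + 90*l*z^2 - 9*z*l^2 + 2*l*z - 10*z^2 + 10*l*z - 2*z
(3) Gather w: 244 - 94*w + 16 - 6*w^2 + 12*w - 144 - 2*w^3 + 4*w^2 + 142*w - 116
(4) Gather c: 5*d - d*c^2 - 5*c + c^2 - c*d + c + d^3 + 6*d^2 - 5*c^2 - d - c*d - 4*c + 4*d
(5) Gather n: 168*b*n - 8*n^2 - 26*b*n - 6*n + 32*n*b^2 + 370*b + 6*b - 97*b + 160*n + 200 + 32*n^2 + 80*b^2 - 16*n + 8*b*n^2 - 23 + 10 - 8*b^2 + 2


(1) = -10*w^2 + 11*w - 1
(2) = -9*l^2*z + l*(90*z^2 + 12*z) - 30*z^2 - 3*z
(3) = -2*w^3 - 2*w^2 + 60*w
(4) = c^2*(-d - 4) + c*(-2*d - 8) + d^3 + 6*d^2 + 8*d
(5) = 72*b^2 + 279*b + n^2*(8*b + 24) + n*(32*b^2 + 142*b + 138) + 189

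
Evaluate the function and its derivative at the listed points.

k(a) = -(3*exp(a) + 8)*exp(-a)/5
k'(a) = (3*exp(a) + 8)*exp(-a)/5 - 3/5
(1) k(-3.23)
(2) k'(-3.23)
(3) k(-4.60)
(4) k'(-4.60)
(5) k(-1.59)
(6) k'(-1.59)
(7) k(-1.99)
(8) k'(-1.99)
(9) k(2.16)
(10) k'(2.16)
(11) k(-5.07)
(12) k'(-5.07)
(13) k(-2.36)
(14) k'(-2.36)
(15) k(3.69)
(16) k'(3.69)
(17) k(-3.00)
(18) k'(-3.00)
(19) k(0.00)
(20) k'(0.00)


(1) = -41.05
(2) = 40.45
(3) = -159.77
(4) = 159.17
(5) = -8.45
(6) = 7.85
(7) = -12.30
(8) = 11.70
(9) = -0.78
(10) = 0.18
(11) = -255.28
(12) = 254.68
(13) = -17.55
(14) = 16.95
(15) = -0.64
(16) = 0.04
(17) = -32.74
(18) = 32.14
(19) = -2.20
(20) = 1.60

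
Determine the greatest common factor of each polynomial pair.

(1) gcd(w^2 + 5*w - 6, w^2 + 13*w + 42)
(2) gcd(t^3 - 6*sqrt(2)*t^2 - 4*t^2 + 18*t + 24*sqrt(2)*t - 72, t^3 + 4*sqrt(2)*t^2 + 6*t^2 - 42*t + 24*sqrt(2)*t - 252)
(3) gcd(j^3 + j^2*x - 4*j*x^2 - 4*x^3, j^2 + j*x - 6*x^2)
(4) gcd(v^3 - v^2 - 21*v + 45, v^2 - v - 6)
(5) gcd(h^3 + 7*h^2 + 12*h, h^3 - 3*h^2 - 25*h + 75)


(1) = w + 6
(2) = gcd((t - 4)*(t - 3*sqrt(2))^2, (t + 6)*(t - 3*sqrt(2))*(t + 7*sqrt(2))) = t - 3*sqrt(2)
(3) = -j + 2*x
(4) = v - 3
(5) = gcd(h*(h + 3)*(h + 4), (h - 5)*(h - 3)*(h + 5)) = 1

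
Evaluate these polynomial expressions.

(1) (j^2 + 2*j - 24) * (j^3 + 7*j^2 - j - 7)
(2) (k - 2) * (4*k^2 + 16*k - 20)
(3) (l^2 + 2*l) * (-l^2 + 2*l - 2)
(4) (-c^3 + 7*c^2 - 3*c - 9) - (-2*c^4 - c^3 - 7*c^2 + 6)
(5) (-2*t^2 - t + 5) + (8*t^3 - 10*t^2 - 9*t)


(1) = j^5 + 9*j^4 - 11*j^3 - 177*j^2 + 10*j + 168
(2) = 4*k^3 + 8*k^2 - 52*k + 40
(3) = -l^4 + 2*l^2 - 4*l
(4) = 2*c^4 + 14*c^2 - 3*c - 15
(5) = 8*t^3 - 12*t^2 - 10*t + 5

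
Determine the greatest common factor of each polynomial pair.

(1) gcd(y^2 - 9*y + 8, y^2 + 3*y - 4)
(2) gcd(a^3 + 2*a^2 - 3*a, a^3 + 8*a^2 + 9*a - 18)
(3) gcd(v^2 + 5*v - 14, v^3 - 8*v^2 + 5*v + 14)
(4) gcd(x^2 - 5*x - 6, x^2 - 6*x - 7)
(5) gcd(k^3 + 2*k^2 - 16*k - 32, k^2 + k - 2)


(1) = y - 1
(2) = a^2 + 2*a - 3
(3) = v - 2
(4) = x + 1
(5) = gcd((k - 4)*(k + 2)*(k + 4), (k - 1)*(k + 2)) = k + 2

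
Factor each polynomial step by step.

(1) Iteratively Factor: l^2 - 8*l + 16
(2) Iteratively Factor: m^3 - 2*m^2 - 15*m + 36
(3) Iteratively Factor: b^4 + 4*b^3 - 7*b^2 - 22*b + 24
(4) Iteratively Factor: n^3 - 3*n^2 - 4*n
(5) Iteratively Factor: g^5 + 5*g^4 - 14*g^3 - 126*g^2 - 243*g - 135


(1) = (l - 4)*(l - 4)
(2) = (m - 3)*(m^2 + m - 12) = (m - 3)^2*(m + 4)
(3) = (b - 2)*(b^3 + 6*b^2 + 5*b - 12) = (b - 2)*(b - 1)*(b^2 + 7*b + 12) = (b - 2)*(b - 1)*(b + 4)*(b + 3)
(4) = (n)*(n^2 - 3*n - 4) = n*(n + 1)*(n - 4)
(5) = (g + 3)*(g^4 + 2*g^3 - 20*g^2 - 66*g - 45) = (g - 5)*(g + 3)*(g^3 + 7*g^2 + 15*g + 9) = (g - 5)*(g + 3)^2*(g^2 + 4*g + 3) = (g - 5)*(g + 3)^3*(g + 1)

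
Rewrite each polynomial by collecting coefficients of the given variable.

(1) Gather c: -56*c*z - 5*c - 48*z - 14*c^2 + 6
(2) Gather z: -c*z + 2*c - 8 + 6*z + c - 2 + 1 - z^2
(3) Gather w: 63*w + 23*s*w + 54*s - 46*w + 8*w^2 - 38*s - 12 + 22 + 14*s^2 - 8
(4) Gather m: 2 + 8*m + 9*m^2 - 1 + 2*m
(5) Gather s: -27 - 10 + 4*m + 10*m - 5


(1) = -14*c^2 + c*(-56*z - 5) - 48*z + 6
(2) = 3*c - z^2 + z*(6 - c) - 9
(3) = 14*s^2 + 16*s + 8*w^2 + w*(23*s + 17) + 2
(4) = 9*m^2 + 10*m + 1
(5) = 14*m - 42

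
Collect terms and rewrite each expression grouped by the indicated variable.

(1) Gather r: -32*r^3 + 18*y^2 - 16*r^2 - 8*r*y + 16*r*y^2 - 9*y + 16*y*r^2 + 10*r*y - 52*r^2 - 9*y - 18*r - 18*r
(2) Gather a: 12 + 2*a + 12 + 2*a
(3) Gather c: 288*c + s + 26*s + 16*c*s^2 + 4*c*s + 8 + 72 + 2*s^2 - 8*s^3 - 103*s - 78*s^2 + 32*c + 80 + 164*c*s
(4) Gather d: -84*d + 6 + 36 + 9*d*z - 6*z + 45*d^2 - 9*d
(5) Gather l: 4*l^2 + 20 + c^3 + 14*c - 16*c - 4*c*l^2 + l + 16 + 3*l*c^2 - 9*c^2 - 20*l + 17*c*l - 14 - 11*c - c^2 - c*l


(1) = -32*r^3 + r^2*(16*y - 68) + r*(16*y^2 + 2*y - 36) + 18*y^2 - 18*y
(2) = 4*a + 24
(3) = c*(16*s^2 + 168*s + 320) - 8*s^3 - 76*s^2 - 76*s + 160
(4) = 45*d^2 + d*(9*z - 93) - 6*z + 42
(5) = c^3 - 10*c^2 - 13*c + l^2*(4 - 4*c) + l*(3*c^2 + 16*c - 19) + 22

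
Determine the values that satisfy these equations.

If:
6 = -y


Then:
y = -6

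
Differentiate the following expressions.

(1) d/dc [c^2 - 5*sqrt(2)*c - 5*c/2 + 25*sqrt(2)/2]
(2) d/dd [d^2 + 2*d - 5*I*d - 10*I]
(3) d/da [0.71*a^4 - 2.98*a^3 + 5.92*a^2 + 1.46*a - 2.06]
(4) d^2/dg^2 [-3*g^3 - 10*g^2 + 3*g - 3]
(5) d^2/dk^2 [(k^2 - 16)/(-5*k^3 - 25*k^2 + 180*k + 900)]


(1) = 2*c - 5*sqrt(2) - 5/2
(2) = 2*d + 2 - 5*I
(3) = 2.84*a^3 - 8.94*a^2 + 11.84*a + 1.46
(4) = -18*g - 20
(5) = 2*(-k^6 - 12*k^4 - 800*k^3 - 3228*k^2 + 2736)/(5*(k^9 + 15*k^8 - 33*k^7 - 1495*k^6 - 4212*k^5 + 44820*k^4 + 244944*k^3 - 213840*k^2 - 3499200*k - 5832000))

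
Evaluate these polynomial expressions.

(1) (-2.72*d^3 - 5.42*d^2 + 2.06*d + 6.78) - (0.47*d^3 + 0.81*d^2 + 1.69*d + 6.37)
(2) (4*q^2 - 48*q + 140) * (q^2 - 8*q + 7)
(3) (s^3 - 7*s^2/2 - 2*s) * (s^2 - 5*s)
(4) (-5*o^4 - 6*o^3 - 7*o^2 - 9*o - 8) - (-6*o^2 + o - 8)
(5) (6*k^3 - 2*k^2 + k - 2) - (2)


(1) = -3.19*d^3 - 6.23*d^2 + 0.37*d + 0.41
(2) = 4*q^4 - 80*q^3 + 552*q^2 - 1456*q + 980
(3) = s^5 - 17*s^4/2 + 31*s^3/2 + 10*s^2
(4) = -5*o^4 - 6*o^3 - o^2 - 10*o
(5) = 6*k^3 - 2*k^2 + k - 4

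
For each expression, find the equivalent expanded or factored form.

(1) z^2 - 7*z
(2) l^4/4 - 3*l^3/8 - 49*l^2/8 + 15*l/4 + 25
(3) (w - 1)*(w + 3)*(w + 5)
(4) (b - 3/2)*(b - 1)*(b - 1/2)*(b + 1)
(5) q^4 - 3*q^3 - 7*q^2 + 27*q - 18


(1) = z*(z - 7)
(2) = (l/4 + 1)*(l - 5)*(l - 5/2)*(l + 2)
(3) = w^3 + 7*w^2 + 7*w - 15
(4) = b^4 - 2*b^3 - b^2/4 + 2*b - 3/4
(5) = (q - 3)*(q - 2)*(q - 1)*(q + 3)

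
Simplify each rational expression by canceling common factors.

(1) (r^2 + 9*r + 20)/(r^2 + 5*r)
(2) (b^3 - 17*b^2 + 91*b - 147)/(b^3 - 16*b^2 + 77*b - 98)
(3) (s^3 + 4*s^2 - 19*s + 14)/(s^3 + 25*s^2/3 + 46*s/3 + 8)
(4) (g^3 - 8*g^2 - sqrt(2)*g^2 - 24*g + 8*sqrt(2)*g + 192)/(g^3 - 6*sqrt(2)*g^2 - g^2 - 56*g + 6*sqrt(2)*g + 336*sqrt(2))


(1) = (r + 4)/r
(2) = (b - 3)/(b - 2)
(3) = (3*s^3 + 12*s^2 - 57*s + 42)/(3*s^3 + 25*s^2 + 46*s + 24)
(4) = (g^2 - sqrt(2)*g - 24)/(g^2 + g*(7 - 6*sqrt(2)) - 42*sqrt(2))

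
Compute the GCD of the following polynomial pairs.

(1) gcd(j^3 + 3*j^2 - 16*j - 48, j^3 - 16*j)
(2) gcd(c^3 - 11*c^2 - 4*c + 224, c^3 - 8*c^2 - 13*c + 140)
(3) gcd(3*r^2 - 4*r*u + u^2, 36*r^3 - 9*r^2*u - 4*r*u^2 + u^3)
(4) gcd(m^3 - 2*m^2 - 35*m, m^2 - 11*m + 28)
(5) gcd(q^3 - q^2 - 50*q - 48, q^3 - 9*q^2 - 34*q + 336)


(1) = gcd((j - 4)*(j + 3)*(j + 4), j*(j - 4)*(j + 4)) = j^2 - 16
(2) = c^2 - 3*c - 28
(3) = gcd((-3*r + u)*(-r + u), (-4*r + u)*(-3*r + u)*(3*r + u)) = 3*r - u
(4) = m - 7
(5) = gcd((q - 8)*(q + 1)*(q + 6), (q - 8)*(q - 7)*(q + 6)) = q^2 - 2*q - 48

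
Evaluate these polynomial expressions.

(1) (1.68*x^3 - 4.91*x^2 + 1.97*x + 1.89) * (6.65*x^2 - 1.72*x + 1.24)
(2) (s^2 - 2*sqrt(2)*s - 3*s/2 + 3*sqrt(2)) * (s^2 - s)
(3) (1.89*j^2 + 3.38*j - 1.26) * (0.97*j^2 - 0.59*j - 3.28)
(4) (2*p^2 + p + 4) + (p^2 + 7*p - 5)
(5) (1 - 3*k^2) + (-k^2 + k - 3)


(1) = 11.172*x^5 - 35.5411*x^4 + 23.6289*x^3 + 3.0917*x^2 - 0.808*x + 2.3436
(2) = s^4 - 2*sqrt(2)*s^3 - 5*s^3/2 + 3*s^2/2 + 5*sqrt(2)*s^2 - 3*sqrt(2)*s
(3) = 1.8333*j^4 + 2.1635*j^3 - 9.4156*j^2 - 10.343*j + 4.1328
(4) = 3*p^2 + 8*p - 1
(5) = -4*k^2 + k - 2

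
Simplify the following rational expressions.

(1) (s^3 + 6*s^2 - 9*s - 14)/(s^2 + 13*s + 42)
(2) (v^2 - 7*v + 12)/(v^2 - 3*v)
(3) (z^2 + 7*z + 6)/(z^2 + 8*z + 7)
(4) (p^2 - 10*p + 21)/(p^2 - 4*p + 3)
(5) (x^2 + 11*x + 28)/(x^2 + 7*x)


(1) = (s^2 - s - 2)/(s + 6)
(2) = (v - 4)/v
(3) = (z + 6)/(z + 7)
(4) = (p - 7)/(p - 1)
(5) = (x + 4)/x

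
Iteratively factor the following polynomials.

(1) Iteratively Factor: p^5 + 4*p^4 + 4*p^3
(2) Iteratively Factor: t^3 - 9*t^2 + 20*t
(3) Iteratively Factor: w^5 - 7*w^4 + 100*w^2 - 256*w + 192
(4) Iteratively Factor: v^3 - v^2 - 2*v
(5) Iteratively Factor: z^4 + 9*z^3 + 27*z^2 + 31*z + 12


(1) = (p + 2)*(p^4 + 2*p^3) = p*(p + 2)*(p^3 + 2*p^2) = p^2*(p + 2)*(p^2 + 2*p) = p^2*(p + 2)^2*(p)
(2) = (t - 4)*(t^2 - 5*t) = (t - 5)*(t - 4)*(t)
(3) = (w + 4)*(w^4 - 11*w^3 + 44*w^2 - 76*w + 48) = (w - 2)*(w + 4)*(w^3 - 9*w^2 + 26*w - 24) = (w - 2)^2*(w + 4)*(w^2 - 7*w + 12) = (w - 4)*(w - 2)^2*(w + 4)*(w - 3)
(4) = (v - 2)*(v^2 + v) = (v - 2)*(v + 1)*(v)
(5) = (z + 4)*(z^3 + 5*z^2 + 7*z + 3) = (z + 1)*(z + 4)*(z^2 + 4*z + 3) = (z + 1)*(z + 3)*(z + 4)*(z + 1)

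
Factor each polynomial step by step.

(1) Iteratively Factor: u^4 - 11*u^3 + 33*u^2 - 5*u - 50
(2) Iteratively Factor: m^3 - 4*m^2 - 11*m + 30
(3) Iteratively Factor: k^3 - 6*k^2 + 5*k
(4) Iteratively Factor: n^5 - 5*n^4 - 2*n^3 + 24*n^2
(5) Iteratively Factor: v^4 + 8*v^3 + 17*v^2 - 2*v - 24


(1) = (u - 2)*(u^3 - 9*u^2 + 15*u + 25) = (u - 5)*(u - 2)*(u^2 - 4*u - 5) = (u - 5)*(u - 2)*(u + 1)*(u - 5)
(2) = (m + 3)*(m^2 - 7*m + 10) = (m - 5)*(m + 3)*(m - 2)
(3) = (k)*(k^2 - 6*k + 5) = k*(k - 1)*(k - 5)
(4) = (n - 3)*(n^4 - 2*n^3 - 8*n^2) = n*(n - 3)*(n^3 - 2*n^2 - 8*n) = n*(n - 3)*(n + 2)*(n^2 - 4*n) = n^2*(n - 3)*(n + 2)*(n - 4)
(5) = (v + 4)*(v^3 + 4*v^2 + v - 6) = (v + 3)*(v + 4)*(v^2 + v - 2) = (v + 2)*(v + 3)*(v + 4)*(v - 1)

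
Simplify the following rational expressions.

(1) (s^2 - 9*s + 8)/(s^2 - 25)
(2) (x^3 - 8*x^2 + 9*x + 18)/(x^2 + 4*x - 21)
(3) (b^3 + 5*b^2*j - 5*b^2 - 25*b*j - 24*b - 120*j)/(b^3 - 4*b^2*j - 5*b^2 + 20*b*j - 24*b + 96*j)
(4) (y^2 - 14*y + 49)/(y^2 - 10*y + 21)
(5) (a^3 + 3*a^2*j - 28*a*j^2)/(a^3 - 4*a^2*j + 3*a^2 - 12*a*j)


(1) = (s^2 - 9*s + 8)/(s^2 - 25)
(2) = (x^2 - 5*x - 6)/(x + 7)
(3) = (b + 5*j)/(b - 4*j)
(4) = (y - 7)/(y - 3)
(5) = (a + 7*j)/(a + 3)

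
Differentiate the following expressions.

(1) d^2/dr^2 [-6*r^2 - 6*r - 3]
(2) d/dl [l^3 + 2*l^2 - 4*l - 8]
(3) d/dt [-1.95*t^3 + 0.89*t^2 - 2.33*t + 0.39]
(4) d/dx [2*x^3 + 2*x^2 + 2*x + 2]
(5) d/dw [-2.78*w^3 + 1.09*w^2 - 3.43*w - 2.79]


(1) = -12
(2) = 3*l^2 + 4*l - 4
(3) = -5.85*t^2 + 1.78*t - 2.33
(4) = 6*x^2 + 4*x + 2
(5) = -8.34*w^2 + 2.18*w - 3.43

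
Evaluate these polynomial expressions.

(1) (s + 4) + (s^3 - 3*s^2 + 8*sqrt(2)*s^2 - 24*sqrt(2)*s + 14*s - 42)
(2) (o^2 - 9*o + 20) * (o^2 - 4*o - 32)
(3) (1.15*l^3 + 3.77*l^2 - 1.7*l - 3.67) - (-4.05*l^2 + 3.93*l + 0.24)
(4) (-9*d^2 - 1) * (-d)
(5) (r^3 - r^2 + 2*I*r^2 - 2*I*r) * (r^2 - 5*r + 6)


(1) = s^3 - 3*s^2 + 8*sqrt(2)*s^2 - 24*sqrt(2)*s + 15*s - 38
(2) = o^4 - 13*o^3 + 24*o^2 + 208*o - 640
(3) = 1.15*l^3 + 7.82*l^2 - 5.63*l - 3.91
(4) = 9*d^3 + d
(5) = r^5 - 6*r^4 + 2*I*r^4 + 11*r^3 - 12*I*r^3 - 6*r^2 + 22*I*r^2 - 12*I*r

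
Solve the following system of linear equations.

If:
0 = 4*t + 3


Then:
t = -3/4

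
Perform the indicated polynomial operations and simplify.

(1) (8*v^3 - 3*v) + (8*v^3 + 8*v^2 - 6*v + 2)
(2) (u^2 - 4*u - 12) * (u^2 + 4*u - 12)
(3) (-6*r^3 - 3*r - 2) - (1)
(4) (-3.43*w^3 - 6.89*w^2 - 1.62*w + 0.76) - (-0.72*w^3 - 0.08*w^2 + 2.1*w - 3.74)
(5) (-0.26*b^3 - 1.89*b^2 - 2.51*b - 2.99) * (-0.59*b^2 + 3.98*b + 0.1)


(1) = 16*v^3 + 8*v^2 - 9*v + 2
(2) = u^4 - 40*u^2 + 144
(3) = -6*r^3 - 3*r - 3
(4) = -2.71*w^3 - 6.81*w^2 - 3.72*w + 4.5
(5) = 0.1534*b^5 + 0.0803*b^4 - 6.0673*b^3 - 8.4147*b^2 - 12.1512*b - 0.299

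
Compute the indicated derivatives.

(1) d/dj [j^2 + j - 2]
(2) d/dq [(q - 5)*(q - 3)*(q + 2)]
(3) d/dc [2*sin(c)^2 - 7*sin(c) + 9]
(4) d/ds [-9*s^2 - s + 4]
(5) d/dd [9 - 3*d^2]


(1) = 2*j + 1
(2) = 3*q^2 - 12*q - 1
(3) = (4*sin(c) - 7)*cos(c)
(4) = -18*s - 1
(5) = -6*d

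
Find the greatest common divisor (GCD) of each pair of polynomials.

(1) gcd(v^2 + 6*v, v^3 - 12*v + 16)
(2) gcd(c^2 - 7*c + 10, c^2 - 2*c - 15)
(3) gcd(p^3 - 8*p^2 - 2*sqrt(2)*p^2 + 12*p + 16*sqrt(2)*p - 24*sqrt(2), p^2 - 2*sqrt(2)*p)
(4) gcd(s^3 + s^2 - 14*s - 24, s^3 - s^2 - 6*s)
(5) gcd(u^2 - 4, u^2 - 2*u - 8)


(1) = gcd(v*(v + 6), (v - 2)^2*(v + 4)) = 1
(2) = gcd((c - 5)*(c - 2), (c - 5)*(c + 3)) = c - 5
(3) = gcd((p - 6)*(p - 2)*(p - 2*sqrt(2)), p*(p - 2*sqrt(2))) = p - 2*sqrt(2)
(4) = gcd((s - 4)*(s + 2)*(s + 3), s*(s - 3)*(s + 2)) = s + 2
(5) = u + 2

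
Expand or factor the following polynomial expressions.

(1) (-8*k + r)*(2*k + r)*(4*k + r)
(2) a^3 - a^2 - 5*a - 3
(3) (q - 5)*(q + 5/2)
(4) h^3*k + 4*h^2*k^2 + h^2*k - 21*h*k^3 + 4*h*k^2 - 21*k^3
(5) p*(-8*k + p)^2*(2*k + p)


(1) = -64*k^3 - 40*k^2*r - 2*k*r^2 + r^3
(2) = (a - 3)*(a + 1)^2
(3) = q^2 - 5*q/2 - 25/2
(4) = (h - 3*k)*(h + 7*k)*(h*k + k)
(5) = 128*k^3*p + 32*k^2*p^2 - 14*k*p^3 + p^4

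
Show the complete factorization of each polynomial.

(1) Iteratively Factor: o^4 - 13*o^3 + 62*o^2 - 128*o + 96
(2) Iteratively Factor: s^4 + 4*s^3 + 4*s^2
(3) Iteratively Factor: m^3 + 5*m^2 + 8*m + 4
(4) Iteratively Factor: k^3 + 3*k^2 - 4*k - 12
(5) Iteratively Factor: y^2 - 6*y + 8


(1) = (o - 4)*(o^3 - 9*o^2 + 26*o - 24) = (o - 4)^2*(o^2 - 5*o + 6) = (o - 4)^2*(o - 2)*(o - 3)
(2) = (s + 2)*(s^3 + 2*s^2) = s*(s + 2)*(s^2 + 2*s) = s^2*(s + 2)*(s + 2)
(3) = (m + 2)*(m^2 + 3*m + 2) = (m + 1)*(m + 2)*(m + 2)
(4) = (k - 2)*(k^2 + 5*k + 6) = (k - 2)*(k + 2)*(k + 3)
(5) = (y - 2)*(y - 4)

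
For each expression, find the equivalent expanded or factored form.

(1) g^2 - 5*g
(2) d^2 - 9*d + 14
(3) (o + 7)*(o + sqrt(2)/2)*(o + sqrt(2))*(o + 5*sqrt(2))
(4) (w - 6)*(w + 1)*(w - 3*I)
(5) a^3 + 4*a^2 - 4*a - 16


(1) = g*(g - 5)
(2) = (d - 7)*(d - 2)
(3) = o^4 + 7*o^3 + 13*sqrt(2)*o^3/2 + 16*o^2 + 91*sqrt(2)*o^2/2 + 5*sqrt(2)*o + 112*o + 35*sqrt(2)
(4) = w^3 - 5*w^2 - 3*I*w^2 - 6*w + 15*I*w + 18*I
(5) = (a - 2)*(a + 2)*(a + 4)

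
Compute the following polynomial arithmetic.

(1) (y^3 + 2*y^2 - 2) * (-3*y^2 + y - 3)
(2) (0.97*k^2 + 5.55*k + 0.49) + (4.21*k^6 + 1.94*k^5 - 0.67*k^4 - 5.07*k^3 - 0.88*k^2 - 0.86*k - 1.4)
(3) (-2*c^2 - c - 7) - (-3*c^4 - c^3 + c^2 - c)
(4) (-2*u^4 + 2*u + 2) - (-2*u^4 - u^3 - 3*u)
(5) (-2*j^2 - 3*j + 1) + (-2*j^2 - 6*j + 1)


(1) = -3*y^5 - 5*y^4 - y^3 - 2*y + 6
(2) = 4.21*k^6 + 1.94*k^5 - 0.67*k^4 - 5.07*k^3 + 0.09*k^2 + 4.69*k - 0.91
(3) = 3*c^4 + c^3 - 3*c^2 - 7
(4) = u^3 + 5*u + 2
(5) = -4*j^2 - 9*j + 2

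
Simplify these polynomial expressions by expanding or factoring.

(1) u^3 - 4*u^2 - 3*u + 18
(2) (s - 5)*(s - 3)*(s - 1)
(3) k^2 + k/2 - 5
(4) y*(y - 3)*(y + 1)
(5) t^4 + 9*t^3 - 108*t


(1) = (u - 3)^2*(u + 2)
(2) = s^3 - 9*s^2 + 23*s - 15
(3) = (k - 2)*(k + 5/2)
(4) = y^3 - 2*y^2 - 3*y
(5) = t*(t - 3)*(t + 6)^2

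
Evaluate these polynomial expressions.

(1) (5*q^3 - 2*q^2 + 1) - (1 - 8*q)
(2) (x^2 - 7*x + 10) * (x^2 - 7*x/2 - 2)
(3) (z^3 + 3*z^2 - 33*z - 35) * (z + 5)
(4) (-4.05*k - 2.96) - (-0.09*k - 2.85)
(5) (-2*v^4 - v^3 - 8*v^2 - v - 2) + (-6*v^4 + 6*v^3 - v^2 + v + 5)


(1) = 5*q^3 - 2*q^2 + 8*q
(2) = x^4 - 21*x^3/2 + 65*x^2/2 - 21*x - 20
(3) = z^4 + 8*z^3 - 18*z^2 - 200*z - 175
(4) = -3.96*k - 0.11
(5) = -8*v^4 + 5*v^3 - 9*v^2 + 3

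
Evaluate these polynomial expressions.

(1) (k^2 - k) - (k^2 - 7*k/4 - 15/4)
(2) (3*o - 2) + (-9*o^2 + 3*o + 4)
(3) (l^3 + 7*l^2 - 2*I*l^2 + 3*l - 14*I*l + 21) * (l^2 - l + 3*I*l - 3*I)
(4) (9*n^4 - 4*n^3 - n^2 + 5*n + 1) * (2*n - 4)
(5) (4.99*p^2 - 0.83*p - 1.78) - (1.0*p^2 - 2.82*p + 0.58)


(1) = 3*k/4 + 15/4
(2) = -9*o^2 + 6*o + 2
(3) = l^5 + 6*l^4 + I*l^4 + 2*l^3 + 6*I*l^3 + 54*l^2 + 2*I*l^2 - 63*l + 54*I*l - 63*I
(4) = 18*n^5 - 44*n^4 + 14*n^3 + 14*n^2 - 18*n - 4
(5) = 3.99*p^2 + 1.99*p - 2.36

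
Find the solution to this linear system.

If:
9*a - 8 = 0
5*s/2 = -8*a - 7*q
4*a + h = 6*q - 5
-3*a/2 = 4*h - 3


Then:
a = 8/9
h = 5/12
q = 323/216
s = -3797/540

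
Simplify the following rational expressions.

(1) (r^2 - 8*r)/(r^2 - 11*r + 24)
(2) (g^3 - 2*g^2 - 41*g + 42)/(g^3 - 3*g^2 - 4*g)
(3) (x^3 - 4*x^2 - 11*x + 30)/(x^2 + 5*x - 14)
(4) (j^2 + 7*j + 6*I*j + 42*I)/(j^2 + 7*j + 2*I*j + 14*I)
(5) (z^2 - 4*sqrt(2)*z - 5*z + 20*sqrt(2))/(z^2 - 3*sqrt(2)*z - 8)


(1) = r/(r - 3)
(2) = (g^3 - 2*g^2 - 41*g + 42)/(g^3 - 3*g^2 - 4*g)
(3) = (x^2 - 2*x - 15)/(x + 7)
(4) = (j + 6*I)/(j + 2*I)
(5) = (z - 5)/(z + sqrt(2))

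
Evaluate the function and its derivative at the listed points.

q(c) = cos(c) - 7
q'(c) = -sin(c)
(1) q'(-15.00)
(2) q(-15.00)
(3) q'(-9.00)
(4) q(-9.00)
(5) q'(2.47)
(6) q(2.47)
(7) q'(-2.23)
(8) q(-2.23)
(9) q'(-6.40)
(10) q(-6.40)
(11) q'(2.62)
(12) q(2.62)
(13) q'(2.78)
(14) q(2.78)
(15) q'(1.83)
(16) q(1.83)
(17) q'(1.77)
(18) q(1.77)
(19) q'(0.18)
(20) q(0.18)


(1) = 0.65
(2) = -7.76
(3) = 0.41
(4) = -7.91
(5) = -0.62
(6) = -7.78
(7) = 0.79
(8) = -7.61
(9) = 0.12
(10) = -6.01
(11) = -0.50
(12) = -7.87
(13) = -0.35
(14) = -7.94
(15) = -0.97
(16) = -7.26
(17) = -0.98
(18) = -7.20
(19) = -0.18
(20) = -6.02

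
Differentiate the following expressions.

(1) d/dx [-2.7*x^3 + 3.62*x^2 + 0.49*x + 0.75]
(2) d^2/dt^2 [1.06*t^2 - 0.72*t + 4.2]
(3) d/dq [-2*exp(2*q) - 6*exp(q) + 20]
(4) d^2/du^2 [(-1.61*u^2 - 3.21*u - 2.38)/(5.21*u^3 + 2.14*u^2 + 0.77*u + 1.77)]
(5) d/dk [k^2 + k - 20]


(1) = -8.1*x^2 + 7.24*x + 0.49
(2) = 2.12000000000000
(3) = (-4*exp(q) - 6)*exp(q)
(4) = (-87.404002*u^6 - 522.795366*u^5 - 951.219918*u^4 - 215.052036*u^3 + 269.126268*u^2 + 181.10832*u + 13.869604)/(141.420761*u^9 + 174.265122*u^8 + 134.282019*u^7 + 205.445743*u^6 + 138.252531*u^5 + 70.728348*u^4 + 66.923396*u^3 + 23.261517*u^2 + 7.236999*u + 5.545233)
(5) = 2*k + 1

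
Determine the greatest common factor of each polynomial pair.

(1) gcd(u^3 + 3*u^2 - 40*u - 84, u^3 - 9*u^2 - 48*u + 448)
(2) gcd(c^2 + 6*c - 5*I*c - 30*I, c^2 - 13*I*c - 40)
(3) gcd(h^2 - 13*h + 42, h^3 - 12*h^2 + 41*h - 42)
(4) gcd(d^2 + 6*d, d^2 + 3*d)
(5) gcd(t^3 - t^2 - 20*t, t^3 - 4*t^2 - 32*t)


(1) = u + 7
(2) = c - 5*I
(3) = h - 7
(4) = gcd(d*(d + 6), d*(d + 3)) = d
(5) = gcd(t*(t - 5)*(t + 4), t*(t - 8)*(t + 4)) = t^2 + 4*t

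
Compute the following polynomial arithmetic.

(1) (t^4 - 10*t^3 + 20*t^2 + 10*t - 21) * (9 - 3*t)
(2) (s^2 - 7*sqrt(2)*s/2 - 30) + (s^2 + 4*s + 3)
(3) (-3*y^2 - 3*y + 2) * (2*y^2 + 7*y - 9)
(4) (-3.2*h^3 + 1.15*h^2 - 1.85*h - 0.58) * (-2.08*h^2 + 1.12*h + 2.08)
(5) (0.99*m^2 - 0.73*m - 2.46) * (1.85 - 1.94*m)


(1) = -3*t^5 + 39*t^4 - 150*t^3 + 150*t^2 + 153*t - 189
(2) = 2*s^2 - 7*sqrt(2)*s/2 + 4*s - 27
(3) = -6*y^4 - 27*y^3 + 10*y^2 + 41*y - 18
(4) = 6.656*h^5 - 5.976*h^4 - 1.52*h^3 + 1.5264*h^2 - 4.4976*h - 1.2064
(5) = -1.9206*m^3 + 3.2477*m^2 + 3.4219*m - 4.551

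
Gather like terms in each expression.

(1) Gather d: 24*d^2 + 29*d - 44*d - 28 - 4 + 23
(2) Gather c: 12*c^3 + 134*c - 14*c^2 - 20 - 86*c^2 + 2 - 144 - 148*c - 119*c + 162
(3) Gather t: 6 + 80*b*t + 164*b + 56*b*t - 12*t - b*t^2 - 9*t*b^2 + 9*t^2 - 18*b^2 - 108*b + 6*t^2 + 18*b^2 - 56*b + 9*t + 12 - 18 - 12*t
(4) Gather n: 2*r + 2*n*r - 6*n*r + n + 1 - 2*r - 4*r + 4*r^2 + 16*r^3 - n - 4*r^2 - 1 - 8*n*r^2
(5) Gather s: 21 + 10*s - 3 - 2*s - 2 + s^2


(1) = 24*d^2 - 15*d - 9
(2) = 12*c^3 - 100*c^2 - 133*c
(3) = t^2*(15 - b) + t*(-9*b^2 + 136*b - 15)
(4) = n*(-8*r^2 - 4*r) + 16*r^3 - 4*r
(5) = s^2 + 8*s + 16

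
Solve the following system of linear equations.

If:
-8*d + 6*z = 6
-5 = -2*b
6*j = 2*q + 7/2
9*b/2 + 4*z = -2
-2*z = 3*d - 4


Then:
No Solution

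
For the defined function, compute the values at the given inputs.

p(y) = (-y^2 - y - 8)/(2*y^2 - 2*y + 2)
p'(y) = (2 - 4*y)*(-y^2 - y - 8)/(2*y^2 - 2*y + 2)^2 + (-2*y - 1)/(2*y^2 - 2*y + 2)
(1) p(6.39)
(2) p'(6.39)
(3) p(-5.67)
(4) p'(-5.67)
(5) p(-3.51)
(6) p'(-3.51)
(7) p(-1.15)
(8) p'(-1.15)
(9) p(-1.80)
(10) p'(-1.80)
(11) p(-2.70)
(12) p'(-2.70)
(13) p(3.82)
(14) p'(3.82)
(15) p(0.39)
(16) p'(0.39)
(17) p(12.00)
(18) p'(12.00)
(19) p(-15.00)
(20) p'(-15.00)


(1) = -0.78
(2) = 0.06
(3) = -0.44
(4) = -0.01
(5) = -0.50
(6) = -0.06
(7) = -1.18
(8) = -0.93
(9) = -0.78
(10) = -0.38
(11) = -0.57
(12) = -0.13
(13) = -1.12
(14) = 0.27
(15) = -5.60
(16) = -2.79
(17) = -0.62
(18) = 0.01
(19) = -0.45
(20) = 0.00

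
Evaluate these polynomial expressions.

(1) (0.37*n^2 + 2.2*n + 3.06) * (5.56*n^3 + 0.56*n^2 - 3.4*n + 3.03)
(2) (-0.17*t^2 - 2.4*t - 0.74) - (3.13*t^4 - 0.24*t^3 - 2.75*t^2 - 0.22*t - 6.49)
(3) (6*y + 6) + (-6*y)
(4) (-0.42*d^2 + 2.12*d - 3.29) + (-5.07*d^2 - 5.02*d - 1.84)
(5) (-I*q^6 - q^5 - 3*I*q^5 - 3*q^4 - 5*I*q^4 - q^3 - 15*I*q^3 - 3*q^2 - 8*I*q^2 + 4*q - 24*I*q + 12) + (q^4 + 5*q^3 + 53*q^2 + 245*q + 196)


(1) = 2.0572*n^5 + 12.4392*n^4 + 16.9876*n^3 - 4.6453*n^2 - 3.738*n + 9.2718
(2) = -3.13*t^4 + 0.24*t^3 + 2.58*t^2 - 2.18*t + 5.75
(3) = 6
(4) = -5.49*d^2 - 2.9*d - 5.13
(5) = -I*q^6 - q^5 - 3*I*q^5 - 2*q^4 - 5*I*q^4 + 4*q^3 - 15*I*q^3 + 50*q^2 - 8*I*q^2 + 249*q - 24*I*q + 208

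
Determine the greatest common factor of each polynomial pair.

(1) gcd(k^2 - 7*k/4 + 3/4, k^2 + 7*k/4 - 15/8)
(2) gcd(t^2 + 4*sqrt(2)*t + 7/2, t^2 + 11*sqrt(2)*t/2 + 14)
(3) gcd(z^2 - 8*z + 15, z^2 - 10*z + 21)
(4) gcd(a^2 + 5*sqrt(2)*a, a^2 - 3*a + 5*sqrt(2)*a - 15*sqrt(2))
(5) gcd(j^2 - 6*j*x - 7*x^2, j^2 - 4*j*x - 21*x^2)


(1) = k - 3/4
(2) = t + 7*sqrt(2)/2
(3) = gcd((z - 5)*(z - 3), (z - 7)*(z - 3)) = z - 3
(4) = a + 5*sqrt(2)
(5) = -j + 7*x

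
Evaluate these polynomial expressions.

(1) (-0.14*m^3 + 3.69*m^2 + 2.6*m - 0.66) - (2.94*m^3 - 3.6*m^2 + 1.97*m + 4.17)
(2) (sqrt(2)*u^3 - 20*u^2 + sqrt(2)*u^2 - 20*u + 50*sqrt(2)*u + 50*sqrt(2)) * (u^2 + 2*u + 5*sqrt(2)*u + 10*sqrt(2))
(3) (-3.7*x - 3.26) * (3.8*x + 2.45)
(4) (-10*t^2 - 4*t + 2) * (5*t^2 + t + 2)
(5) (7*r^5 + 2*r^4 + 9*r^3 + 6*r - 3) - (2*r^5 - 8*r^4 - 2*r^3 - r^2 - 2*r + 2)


(1) = -3.08*m^3 + 7.29*m^2 + 0.63*m - 4.83
(2) = sqrt(2)*u^5 - 10*u^4 + 3*sqrt(2)*u^4 - 48*sqrt(2)*u^3 - 30*u^3 - 150*sqrt(2)*u^2 + 480*u^2 - 100*sqrt(2)*u + 1500*u + 1000
(3) = -14.06*x^2 - 21.453*x - 7.987
(4) = -50*t^4 - 30*t^3 - 14*t^2 - 6*t + 4
(5) = 5*r^5 + 10*r^4 + 11*r^3 + r^2 + 8*r - 5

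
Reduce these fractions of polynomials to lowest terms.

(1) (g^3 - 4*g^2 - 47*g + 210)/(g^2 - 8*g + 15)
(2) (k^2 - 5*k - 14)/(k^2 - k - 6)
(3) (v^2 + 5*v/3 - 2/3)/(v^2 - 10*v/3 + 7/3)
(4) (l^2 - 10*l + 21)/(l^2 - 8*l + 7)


(1) = (g^2 + g - 42)/(g - 3)
(2) = (k - 7)/(k - 3)
(3) = (3*v^2 + 5*v - 2)/(3*v^2 - 10*v + 7)
(4) = (l - 3)/(l - 1)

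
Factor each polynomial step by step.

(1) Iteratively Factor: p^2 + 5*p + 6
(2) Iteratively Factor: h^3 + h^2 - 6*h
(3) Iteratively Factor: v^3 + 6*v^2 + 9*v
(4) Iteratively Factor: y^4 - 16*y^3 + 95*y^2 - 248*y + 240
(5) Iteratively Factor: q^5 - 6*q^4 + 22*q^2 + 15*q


(1) = (p + 3)*(p + 2)
(2) = (h + 3)*(h^2 - 2*h) = (h - 2)*(h + 3)*(h)
(3) = (v)*(v^2 + 6*v + 9) = v*(v + 3)*(v + 3)
(4) = (y - 4)*(y^3 - 12*y^2 + 47*y - 60) = (y - 4)*(y - 3)*(y^2 - 9*y + 20) = (y - 4)^2*(y - 3)*(y - 5)
(5) = (q)*(q^4 - 6*q^3 + 22*q + 15) = q*(q - 3)*(q^3 - 3*q^2 - 9*q - 5) = q*(q - 3)*(q + 1)*(q^2 - 4*q - 5) = q*(q - 3)*(q + 1)^2*(q - 5)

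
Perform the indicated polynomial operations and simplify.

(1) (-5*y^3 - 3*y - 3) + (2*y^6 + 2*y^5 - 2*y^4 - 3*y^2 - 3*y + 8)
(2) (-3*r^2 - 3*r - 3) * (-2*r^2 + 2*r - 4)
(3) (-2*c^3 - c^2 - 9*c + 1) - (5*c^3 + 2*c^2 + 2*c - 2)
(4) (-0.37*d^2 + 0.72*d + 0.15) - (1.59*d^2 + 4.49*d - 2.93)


(1) = 2*y^6 + 2*y^5 - 2*y^4 - 5*y^3 - 3*y^2 - 6*y + 5
(2) = 6*r^4 + 12*r^2 + 6*r + 12
(3) = -7*c^3 - 3*c^2 - 11*c + 3
(4) = -1.96*d^2 - 3.77*d + 3.08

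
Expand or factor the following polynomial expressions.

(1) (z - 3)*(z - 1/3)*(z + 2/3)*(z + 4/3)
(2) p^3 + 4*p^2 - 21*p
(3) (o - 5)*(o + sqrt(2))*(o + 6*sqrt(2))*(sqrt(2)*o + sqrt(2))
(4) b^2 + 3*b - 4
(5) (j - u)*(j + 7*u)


(1) = z^4 - 4*z^3/3 - 43*z^2/9 - 26*z/27 + 8/9
(2) = p*(p - 3)*(p + 7)
(3) = sqrt(2)*o^4 - 4*sqrt(2)*o^3 + 14*o^3 - 56*o^2 + 7*sqrt(2)*o^2 - 70*o - 48*sqrt(2)*o - 60*sqrt(2)
(4) = (b - 1)*(b + 4)
(5) = j^2 + 6*j*u - 7*u^2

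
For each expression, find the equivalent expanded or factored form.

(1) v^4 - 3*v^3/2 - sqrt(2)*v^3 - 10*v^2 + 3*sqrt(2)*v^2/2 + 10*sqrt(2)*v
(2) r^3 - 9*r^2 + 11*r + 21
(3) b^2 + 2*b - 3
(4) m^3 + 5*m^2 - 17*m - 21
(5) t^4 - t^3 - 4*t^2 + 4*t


(1) = v*(v - 4)*(v + 5/2)*(v - sqrt(2))
(2) = (r - 7)*(r - 3)*(r + 1)
(3) = (b - 1)*(b + 3)
(4) = (m - 3)*(m + 1)*(m + 7)
(5) = t*(t - 2)*(t - 1)*(t + 2)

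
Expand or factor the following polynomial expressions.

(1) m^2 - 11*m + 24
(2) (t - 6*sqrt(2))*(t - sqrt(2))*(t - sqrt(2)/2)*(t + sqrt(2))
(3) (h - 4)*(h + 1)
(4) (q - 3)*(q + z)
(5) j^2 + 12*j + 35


(1) = (m - 8)*(m - 3)
(2) = t^4 - 13*sqrt(2)*t^3/2 + 4*t^2 + 13*sqrt(2)*t - 12
(3) = h^2 - 3*h - 4
(4) = q^2 + q*z - 3*q - 3*z
(5) = (j + 5)*(j + 7)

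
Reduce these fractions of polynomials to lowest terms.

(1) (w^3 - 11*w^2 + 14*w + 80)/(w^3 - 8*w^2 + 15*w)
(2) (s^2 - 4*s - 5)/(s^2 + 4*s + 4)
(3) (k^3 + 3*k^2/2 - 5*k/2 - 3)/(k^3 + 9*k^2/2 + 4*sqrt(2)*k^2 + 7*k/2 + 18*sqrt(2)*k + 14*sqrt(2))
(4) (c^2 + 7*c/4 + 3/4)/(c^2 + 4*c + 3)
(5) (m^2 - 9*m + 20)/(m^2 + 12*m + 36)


(1) = (w^2 - 6*w - 16)/(w^2 - 3*w)
(2) = (s^2 - 4*s - 5)/(s^2 + 4*s + 4)
(3) = (4*k^2 + 2*k - 12)/(4*k^2 + k*(14 + 16*sqrt(2)) + 56*sqrt(2))
(4) = (4*c + 3)/(4*c + 12)
(5) = (m^2 - 9*m + 20)/(m^2 + 12*m + 36)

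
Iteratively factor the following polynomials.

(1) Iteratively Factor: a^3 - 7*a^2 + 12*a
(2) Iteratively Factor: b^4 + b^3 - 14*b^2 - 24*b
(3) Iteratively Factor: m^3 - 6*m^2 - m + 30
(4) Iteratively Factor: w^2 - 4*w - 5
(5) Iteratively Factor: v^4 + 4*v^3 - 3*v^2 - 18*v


(1) = (a)*(a^2 - 7*a + 12) = a*(a - 4)*(a - 3)
(2) = (b + 2)*(b^3 - b^2 - 12*b) = (b + 2)*(b + 3)*(b^2 - 4*b) = b*(b + 2)*(b + 3)*(b - 4)
(3) = (m + 2)*(m^2 - 8*m + 15) = (m - 3)*(m + 2)*(m - 5)
(4) = (w + 1)*(w - 5)
(5) = (v - 2)*(v^3 + 6*v^2 + 9*v) = v*(v - 2)*(v^2 + 6*v + 9) = v*(v - 2)*(v + 3)*(v + 3)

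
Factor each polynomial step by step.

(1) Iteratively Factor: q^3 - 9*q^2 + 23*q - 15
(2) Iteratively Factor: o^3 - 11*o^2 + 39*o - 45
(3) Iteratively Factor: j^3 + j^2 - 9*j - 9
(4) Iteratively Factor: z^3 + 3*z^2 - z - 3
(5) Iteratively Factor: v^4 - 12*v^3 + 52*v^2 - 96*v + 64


(1) = (q - 1)*(q^2 - 8*q + 15) = (q - 5)*(q - 1)*(q - 3)
(2) = (o - 3)*(o^2 - 8*o + 15) = (o - 3)^2*(o - 5)
(3) = (j + 3)*(j^2 - 2*j - 3) = (j + 1)*(j + 3)*(j - 3)
(4) = (z + 1)*(z^2 + 2*z - 3) = (z + 1)*(z + 3)*(z - 1)
(5) = (v - 2)*(v^3 - 10*v^2 + 32*v - 32) = (v - 4)*(v - 2)*(v^2 - 6*v + 8) = (v - 4)*(v - 2)^2*(v - 4)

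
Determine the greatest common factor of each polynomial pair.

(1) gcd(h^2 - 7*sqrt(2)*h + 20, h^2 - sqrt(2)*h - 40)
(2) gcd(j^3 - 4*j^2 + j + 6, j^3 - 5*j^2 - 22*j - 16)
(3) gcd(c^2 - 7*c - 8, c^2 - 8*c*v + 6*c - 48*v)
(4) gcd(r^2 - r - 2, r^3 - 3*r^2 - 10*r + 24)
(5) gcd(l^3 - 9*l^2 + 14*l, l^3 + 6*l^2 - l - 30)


(1) = gcd((h - 5*sqrt(2))*(h - 2*sqrt(2)), (h - 5*sqrt(2))*(h + 4*sqrt(2))) = h - 5*sqrt(2)
(2) = gcd((j - 3)*(j - 2)*(j + 1), (j - 8)*(j + 1)*(j + 2)) = j + 1
(3) = 1
(4) = gcd((r - 2)*(r + 1), (r - 4)*(r - 2)*(r + 3)) = r - 2
(5) = l - 2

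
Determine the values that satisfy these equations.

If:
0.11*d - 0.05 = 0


Then:
d = 0.45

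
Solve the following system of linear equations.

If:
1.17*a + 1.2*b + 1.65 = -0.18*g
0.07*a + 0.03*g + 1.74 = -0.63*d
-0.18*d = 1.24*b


Then:
a = -0.158316866209462*g - 1.7918168080902
b = 0.00435894455422527*g + 0.372021387887946
d = -0.0300282847068852*g - 2.5628140054503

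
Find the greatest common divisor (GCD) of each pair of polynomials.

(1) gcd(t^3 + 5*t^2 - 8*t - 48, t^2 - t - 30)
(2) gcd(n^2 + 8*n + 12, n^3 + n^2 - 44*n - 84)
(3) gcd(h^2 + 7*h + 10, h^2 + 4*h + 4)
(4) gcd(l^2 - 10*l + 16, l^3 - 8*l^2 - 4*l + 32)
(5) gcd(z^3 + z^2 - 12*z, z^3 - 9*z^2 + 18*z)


(1) = gcd((t - 3)*(t + 4)^2, (t - 6)*(t + 5)) = 1
(2) = gcd((n + 2)*(n + 6), (n - 7)*(n + 2)*(n + 6)) = n^2 + 8*n + 12
(3) = h + 2
(4) = gcd((l - 8)*(l - 2), (l - 8)*(l - 2)*(l + 2)) = l^2 - 10*l + 16
(5) = gcd(z*(z - 3)*(z + 4), z*(z - 6)*(z - 3)) = z^2 - 3*z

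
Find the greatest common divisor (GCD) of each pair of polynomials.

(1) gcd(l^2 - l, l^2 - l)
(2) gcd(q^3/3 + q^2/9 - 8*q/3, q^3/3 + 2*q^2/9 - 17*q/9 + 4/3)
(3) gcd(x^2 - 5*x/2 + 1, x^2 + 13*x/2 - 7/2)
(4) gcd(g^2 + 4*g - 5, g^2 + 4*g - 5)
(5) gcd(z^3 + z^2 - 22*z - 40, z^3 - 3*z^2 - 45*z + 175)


(1) = l^2 - l
(2) = q + 3
(3) = gcd((x - 2)*(x - 1/2), (x - 1/2)*(x + 7)) = x - 1/2
(4) = gcd((g - 1)*(g + 5), (g - 1)*(g + 5)) = g^2 + 4*g - 5
(5) = gcd((z - 5)*(z + 2)*(z + 4), (z - 5)^2*(z + 7)) = z - 5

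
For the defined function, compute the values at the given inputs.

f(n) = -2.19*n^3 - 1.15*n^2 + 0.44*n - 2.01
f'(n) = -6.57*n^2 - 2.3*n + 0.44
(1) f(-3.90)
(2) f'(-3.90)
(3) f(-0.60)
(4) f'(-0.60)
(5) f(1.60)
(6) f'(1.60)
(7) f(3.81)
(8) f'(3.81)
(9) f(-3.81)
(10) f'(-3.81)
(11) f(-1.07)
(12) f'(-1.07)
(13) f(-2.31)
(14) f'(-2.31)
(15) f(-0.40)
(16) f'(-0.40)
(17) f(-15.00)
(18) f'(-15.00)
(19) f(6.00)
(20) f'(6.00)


(1) = 108.69
(2) = -90.52
(3) = -2.21
(4) = -0.55
(5) = -13.22
(6) = -20.06
(7) = -138.15
(8) = -103.69
(9) = 100.74
(10) = -86.17
(11) = -1.11
(12) = -4.62
(13) = 17.83
(14) = -29.31
(15) = -2.23
(16) = 0.31
(17) = 7123.89
(18) = -1443.31
(19) = -513.81
(20) = -249.88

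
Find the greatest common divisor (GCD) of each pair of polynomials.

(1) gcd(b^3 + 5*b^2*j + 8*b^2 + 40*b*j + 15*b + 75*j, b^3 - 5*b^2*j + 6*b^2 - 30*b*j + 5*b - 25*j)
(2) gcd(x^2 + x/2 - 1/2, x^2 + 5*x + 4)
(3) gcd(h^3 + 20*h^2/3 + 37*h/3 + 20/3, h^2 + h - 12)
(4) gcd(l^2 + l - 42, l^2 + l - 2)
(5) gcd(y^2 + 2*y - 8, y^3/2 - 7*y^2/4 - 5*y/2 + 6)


(1) = b + 5
(2) = x + 1
(3) = gcd((h + 1)*(h + 5/3)*(h + 4), (h - 3)*(h + 4)) = h + 4
(4) = 1
(5) = gcd((y - 2)*(y + 4), (y/2 + 1)*(y - 4)*(y - 3/2)) = 1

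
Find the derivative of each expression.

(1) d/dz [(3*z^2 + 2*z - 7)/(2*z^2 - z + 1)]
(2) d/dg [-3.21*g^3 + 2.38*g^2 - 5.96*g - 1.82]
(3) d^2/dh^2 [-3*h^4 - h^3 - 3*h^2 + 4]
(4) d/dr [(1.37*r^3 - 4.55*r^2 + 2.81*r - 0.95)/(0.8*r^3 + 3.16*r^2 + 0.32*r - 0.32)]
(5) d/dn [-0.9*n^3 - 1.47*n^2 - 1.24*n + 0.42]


(1) = (-7*z^2 + 34*z - 5)/(4*z^4 - 4*z^3 + 5*z^2 - 2*z + 1)
(2) = -9.63*g^2 + 4.76*g - 5.96
(3) = -36*h^2 - 6*h - 6
(4) = (7.9692*r^4 - 3.6192*r^3 - 9.3708*r^2 + 8.916*r - 0.5952)/(0.64*r^6 + 5.056*r^5 + 10.4976*r^4 + 1.5104*r^3 - 1.92*r^2 - 0.2048*r + 0.1024)
(5) = -2.7*n^2 - 2.94*n - 1.24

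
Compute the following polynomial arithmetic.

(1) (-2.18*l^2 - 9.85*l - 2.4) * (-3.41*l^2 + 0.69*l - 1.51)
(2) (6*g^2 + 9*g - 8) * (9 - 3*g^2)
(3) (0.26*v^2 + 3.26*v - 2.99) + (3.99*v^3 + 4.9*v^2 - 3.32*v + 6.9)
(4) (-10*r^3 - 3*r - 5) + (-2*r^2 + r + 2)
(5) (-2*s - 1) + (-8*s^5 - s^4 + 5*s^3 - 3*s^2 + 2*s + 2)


(1) = 7.4338*l^4 + 32.0843*l^3 + 4.6793*l^2 + 13.2175*l + 3.624
(2) = -18*g^4 - 27*g^3 + 78*g^2 + 81*g - 72
(3) = 3.99*v^3 + 5.16*v^2 - 0.06*v + 3.91
(4) = -10*r^3 - 2*r^2 - 2*r - 3
(5) = -8*s^5 - s^4 + 5*s^3 - 3*s^2 + 1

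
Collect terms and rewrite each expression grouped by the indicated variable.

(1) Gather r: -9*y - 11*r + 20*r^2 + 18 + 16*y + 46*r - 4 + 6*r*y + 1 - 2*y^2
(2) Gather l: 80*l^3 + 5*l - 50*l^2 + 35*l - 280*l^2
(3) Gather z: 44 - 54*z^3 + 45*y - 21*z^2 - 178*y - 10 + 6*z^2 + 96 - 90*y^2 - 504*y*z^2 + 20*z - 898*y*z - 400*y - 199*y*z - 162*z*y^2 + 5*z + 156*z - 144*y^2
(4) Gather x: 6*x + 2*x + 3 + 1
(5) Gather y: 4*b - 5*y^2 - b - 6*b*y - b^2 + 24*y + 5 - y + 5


(1) = 20*r^2 + r*(6*y + 35) - 2*y^2 + 7*y + 15
(2) = 80*l^3 - 330*l^2 + 40*l
(3) = -234*y^2 - 533*y - 54*z^3 + z^2*(-504*y - 15) + z*(-162*y^2 - 1097*y + 181) + 130
(4) = 8*x + 4
(5) = -b^2 + 3*b - 5*y^2 + y*(23 - 6*b) + 10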